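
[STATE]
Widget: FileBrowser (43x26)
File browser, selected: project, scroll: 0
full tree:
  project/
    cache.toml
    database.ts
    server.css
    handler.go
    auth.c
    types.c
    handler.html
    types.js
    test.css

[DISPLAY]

> [-] project/                             
    cache.toml                             
    database.ts                            
    server.css                             
    handler.go                             
    auth.c                                 
    types.c                                
    handler.html                           
    types.js                               
    test.css                               
                                           
                                           
                                           
                                           
                                           
                                           
                                           
                                           
                                           
                                           
                                           
                                           
                                           
                                           
                                           
                                           


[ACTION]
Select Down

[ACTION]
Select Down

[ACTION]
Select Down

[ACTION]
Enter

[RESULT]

  [-] project/                             
    cache.toml                             
    database.ts                            
  > server.css                             
    handler.go                             
    auth.c                                 
    types.c                                
    handler.html                           
    types.js                               
    test.css                               
                                           
                                           
                                           
                                           
                                           
                                           
                                           
                                           
                                           
                                           
                                           
                                           
                                           
                                           
                                           
                                           


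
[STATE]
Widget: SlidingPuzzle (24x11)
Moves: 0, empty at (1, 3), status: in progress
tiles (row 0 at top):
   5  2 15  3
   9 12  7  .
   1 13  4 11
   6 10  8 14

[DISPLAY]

┌────┬────┬────┬────┐   
│  5 │  2 │ 15 │  3 │   
├────┼────┼────┼────┤   
│  9 │ 12 │  7 │    │   
├────┼────┼────┼────┤   
│  1 │ 13 │  4 │ 11 │   
├────┼────┼────┼────┤   
│  6 │ 10 │  8 │ 14 │   
└────┴────┴────┴────┘   
Moves: 0                
                        


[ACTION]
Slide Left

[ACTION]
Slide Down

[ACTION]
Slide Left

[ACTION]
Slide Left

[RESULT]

┌────┬────┬────┬────┐   
│  5 │  2 │ 15 │    │   
├────┼────┼────┼────┤   
│  9 │ 12 │  7 │  3 │   
├────┼────┼────┼────┤   
│  1 │ 13 │  4 │ 11 │   
├────┼────┼────┼────┤   
│  6 │ 10 │  8 │ 14 │   
└────┴────┴────┴────┘   
Moves: 1                
                        


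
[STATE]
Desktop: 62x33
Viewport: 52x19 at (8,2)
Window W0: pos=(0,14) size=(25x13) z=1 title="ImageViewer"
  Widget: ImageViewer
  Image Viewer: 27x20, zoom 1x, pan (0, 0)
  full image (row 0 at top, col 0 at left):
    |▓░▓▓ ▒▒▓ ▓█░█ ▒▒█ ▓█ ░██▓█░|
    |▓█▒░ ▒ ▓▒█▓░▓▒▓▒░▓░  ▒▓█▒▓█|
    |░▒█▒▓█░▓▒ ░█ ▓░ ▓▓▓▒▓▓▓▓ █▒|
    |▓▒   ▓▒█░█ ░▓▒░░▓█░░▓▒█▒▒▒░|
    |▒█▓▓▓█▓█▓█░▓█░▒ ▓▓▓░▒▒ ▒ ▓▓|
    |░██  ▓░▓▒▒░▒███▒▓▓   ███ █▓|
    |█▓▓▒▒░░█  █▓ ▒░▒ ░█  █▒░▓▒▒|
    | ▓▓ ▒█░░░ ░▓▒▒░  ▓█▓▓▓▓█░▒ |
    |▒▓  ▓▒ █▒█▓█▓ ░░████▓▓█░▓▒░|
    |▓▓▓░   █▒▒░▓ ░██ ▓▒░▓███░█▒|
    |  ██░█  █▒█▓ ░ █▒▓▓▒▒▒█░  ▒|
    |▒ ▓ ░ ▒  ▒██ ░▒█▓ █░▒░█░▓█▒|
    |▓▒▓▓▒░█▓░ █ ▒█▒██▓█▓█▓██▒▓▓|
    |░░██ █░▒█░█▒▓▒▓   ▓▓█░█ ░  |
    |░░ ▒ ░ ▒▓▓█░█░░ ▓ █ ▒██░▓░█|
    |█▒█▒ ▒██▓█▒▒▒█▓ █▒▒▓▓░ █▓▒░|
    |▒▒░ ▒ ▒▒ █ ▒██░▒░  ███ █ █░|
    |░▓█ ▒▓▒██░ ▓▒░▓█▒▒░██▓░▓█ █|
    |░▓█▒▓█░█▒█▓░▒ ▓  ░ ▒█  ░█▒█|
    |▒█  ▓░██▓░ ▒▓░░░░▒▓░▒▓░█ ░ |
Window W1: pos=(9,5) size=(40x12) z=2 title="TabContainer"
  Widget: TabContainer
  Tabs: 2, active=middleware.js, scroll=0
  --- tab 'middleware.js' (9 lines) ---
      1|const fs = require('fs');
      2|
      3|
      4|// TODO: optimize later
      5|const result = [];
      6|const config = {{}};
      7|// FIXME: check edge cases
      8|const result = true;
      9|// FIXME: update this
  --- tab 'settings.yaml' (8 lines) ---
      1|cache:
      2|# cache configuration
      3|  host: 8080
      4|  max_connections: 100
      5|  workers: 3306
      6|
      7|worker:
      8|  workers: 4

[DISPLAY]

                                                    
                                                    
                                                    
 ┏━━━━━━━━━━━━━━━━━━━━━━━━━━━━━━━━━━━━━━┓           
 ┃ TabContainer                         ┃           
 ┠──────────────────────────────────────┨           
 ┃[middleware.js]│ settings.yaml        ┃           
 ┃──────────────────────────────────────┃           
 ┃const fs = require('fs');             ┃           
 ┃                                      ┃           
 ┃                                      ┃           
 ┃// TODO: optimize later               ┃           
━┃const result = [];                    ┃           
i┃const config = {{}};                  ┃           
─┗━━━━━━━━━━━━━━━━━━━━━━━━━━━━━━━━━━━━━━┛           
▓ ▓█░█ ▒▒█ ▓█ ░█┃                                   
▓▒█▓░▓▒▓▒░▓░  ▒▓┃                                   
▓▒ ░█ ▓░ ▓▓▓▒▓▓▓┃                                   
█░█ ░▓▒░░▓█░░▓▒█┃                                   


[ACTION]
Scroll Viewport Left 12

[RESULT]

                                                    
                                                    
                                                    
         ┏━━━━━━━━━━━━━━━━━━━━━━━━━━━━━━━━━━━━━━┓   
         ┃ TabContainer                         ┃   
         ┠──────────────────────────────────────┨   
         ┃[middleware.js]│ settings.yaml        ┃   
         ┃──────────────────────────────────────┃   
         ┃const fs = require('fs');             ┃   
         ┃                                      ┃   
         ┃                                      ┃   
         ┃// TODO: optimize later               ┃   
┏━━━━━━━━┃const result = [];                    ┃   
┃ ImageVi┃const config = {{}};                  ┃   
┠────────┗━━━━━━━━━━━━━━━━━━━━━━━━━━━━━━━━━━━━━━┛   
┃▓░▓▓ ▒▒▓ ▓█░█ ▒▒█ ▓█ ░█┃                           
┃▓█▒░ ▒ ▓▒█▓░▓▒▓▒░▓░  ▒▓┃                           
┃░▒█▒▓█░▓▒ ░█ ▓░ ▓▓▓▒▓▓▓┃                           
┃▓▒   ▓▒█░█ ░▓▒░░▓█░░▓▒█┃                           


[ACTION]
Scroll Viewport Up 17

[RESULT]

                                                    
                                                    
                                                    
                                                    
                                                    
         ┏━━━━━━━━━━━━━━━━━━━━━━━━━━━━━━━━━━━━━━┓   
         ┃ TabContainer                         ┃   
         ┠──────────────────────────────────────┨   
         ┃[middleware.js]│ settings.yaml        ┃   
         ┃──────────────────────────────────────┃   
         ┃const fs = require('fs');             ┃   
         ┃                                      ┃   
         ┃                                      ┃   
         ┃// TODO: optimize later               ┃   
┏━━━━━━━━┃const result = [];                    ┃   
┃ ImageVi┃const config = {{}};                  ┃   
┠────────┗━━━━━━━━━━━━━━━━━━━━━━━━━━━━━━━━━━━━━━┛   
┃▓░▓▓ ▒▒▓ ▓█░█ ▒▒█ ▓█ ░█┃                           
┃▓█▒░ ▒ ▓▒█▓░▓▒▓▒░▓░  ▒▓┃                           


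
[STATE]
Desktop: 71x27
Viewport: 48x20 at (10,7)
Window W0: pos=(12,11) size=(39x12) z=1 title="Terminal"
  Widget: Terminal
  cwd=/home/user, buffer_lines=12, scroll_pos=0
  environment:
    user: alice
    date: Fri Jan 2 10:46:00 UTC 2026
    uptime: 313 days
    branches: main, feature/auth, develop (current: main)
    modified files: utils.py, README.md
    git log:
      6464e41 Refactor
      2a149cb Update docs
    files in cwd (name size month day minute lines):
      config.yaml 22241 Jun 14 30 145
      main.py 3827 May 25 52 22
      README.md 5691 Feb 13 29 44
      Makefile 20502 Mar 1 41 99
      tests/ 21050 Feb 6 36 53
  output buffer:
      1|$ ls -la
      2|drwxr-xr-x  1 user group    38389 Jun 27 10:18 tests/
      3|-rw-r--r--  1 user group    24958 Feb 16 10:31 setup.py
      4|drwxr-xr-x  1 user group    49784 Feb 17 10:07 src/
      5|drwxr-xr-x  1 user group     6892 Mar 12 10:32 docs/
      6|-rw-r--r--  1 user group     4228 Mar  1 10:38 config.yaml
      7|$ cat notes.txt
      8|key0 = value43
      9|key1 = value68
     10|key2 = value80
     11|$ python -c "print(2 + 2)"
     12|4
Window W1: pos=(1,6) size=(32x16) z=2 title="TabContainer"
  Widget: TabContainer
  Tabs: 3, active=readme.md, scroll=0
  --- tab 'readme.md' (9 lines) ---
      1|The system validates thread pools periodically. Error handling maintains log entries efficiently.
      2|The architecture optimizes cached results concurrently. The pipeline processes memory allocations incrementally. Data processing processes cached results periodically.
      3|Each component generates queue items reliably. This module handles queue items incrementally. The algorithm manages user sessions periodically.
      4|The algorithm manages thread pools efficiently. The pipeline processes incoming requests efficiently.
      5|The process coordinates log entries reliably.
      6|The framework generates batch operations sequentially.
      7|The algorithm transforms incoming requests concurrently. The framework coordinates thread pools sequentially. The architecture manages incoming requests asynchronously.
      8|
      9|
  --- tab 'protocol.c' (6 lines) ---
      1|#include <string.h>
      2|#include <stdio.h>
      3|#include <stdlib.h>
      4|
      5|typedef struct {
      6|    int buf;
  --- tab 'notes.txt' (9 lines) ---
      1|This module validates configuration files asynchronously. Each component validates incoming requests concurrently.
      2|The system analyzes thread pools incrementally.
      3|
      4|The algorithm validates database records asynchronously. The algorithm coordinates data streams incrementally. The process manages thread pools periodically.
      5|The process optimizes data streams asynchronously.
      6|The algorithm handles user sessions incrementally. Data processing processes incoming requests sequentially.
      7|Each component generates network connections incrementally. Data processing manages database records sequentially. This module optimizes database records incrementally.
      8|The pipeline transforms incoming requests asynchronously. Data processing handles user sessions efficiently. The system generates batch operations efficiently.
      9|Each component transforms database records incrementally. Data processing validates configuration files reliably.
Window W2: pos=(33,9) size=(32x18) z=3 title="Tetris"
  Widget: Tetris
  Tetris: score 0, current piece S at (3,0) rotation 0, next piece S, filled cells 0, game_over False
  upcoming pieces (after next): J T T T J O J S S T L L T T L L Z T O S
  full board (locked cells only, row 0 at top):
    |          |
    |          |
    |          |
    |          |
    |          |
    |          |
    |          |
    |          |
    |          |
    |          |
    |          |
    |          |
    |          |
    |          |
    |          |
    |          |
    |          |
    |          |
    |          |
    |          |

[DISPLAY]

ainer                 ┃                         
──────────────────────┨                         
md]│ protocol.c │ note┃┏━━━━━━━━━━━━━━━━━━━━━━━━
──────────────────────┃┃ Tetris                 
em validates thread po┃┠────────────────────────
itecture optimizes cac┃┃          │Next:        
ponent generates queue┃┃          │ ░░          
rithm manages thread p┃┃          │░░           
ess coordinates log en┃┃          │             
ework generates batch ┃┃          │             
rithm transforms incom┃┃          │             
                      ┃┃          │Score:       
                      ┃┃          │0            
                      ┃┃          │             
━━━━━━━━━━━━━━━━━━━━━━┛┃          │             
  ┗━━━━━━━━━━━━━━━━━━━━┃          │             
                       ┃          │             
                       ┃          │             
                       ┃          │             
                       ┗━━━━━━━━━━━━━━━━━━━━━━━━


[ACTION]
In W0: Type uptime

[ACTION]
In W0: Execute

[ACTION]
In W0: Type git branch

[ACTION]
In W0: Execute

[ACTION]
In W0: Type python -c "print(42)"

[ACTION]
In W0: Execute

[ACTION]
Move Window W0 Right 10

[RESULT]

ainer                 ┃                         
──────────────────────┨                         
md]│ protocol.c │ note┃┏━━━━━━━━━━━━━━━━━━━━━━━━
──────────────────────┃┃ Tetris                 
em validates thread po┃┠────────────────────────
itecture optimizes cac┃┃          │Next:        
ponent generates queue┃┃          │ ░░          
rithm manages thread p┃┃          │░░           
ess coordinates log en┃┃          │             
ework generates batch ┃┃          │             
rithm transforms incom┃┃          │             
                      ┃┃          │Score:       
                      ┃┃          │0            
                      ┃┃          │             
━━━━━━━━━━━━━━━━━━━━━━┛┃          │             
            ┗━━━━━━━━━━┃          │             
                       ┃          │             
                       ┃          │             
                       ┃          │             
                       ┗━━━━━━━━━━━━━━━━━━━━━━━━


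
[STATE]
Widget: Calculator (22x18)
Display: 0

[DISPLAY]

                     0
┌───┬───┬───┬───┐     
│ 7 │ 8 │ 9 │ ÷ │     
├───┼───┼───┼───┤     
│ 4 │ 5 │ 6 │ × │     
├───┼───┼───┼───┤     
│ 1 │ 2 │ 3 │ - │     
├───┼───┼───┼───┤     
│ 0 │ . │ = │ + │     
├───┼───┼───┼───┤     
│ C │ MC│ MR│ M+│     
└───┴───┴───┴───┘     
                      
                      
                      
                      
                      
                      


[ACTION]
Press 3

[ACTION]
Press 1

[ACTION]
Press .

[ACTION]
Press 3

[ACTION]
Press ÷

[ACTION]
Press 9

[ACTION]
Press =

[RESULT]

           3.477777778
┌───┬───┬───┬───┐     
│ 7 │ 8 │ 9 │ ÷ │     
├───┼───┼───┼───┤     
│ 4 │ 5 │ 6 │ × │     
├───┼───┼───┼───┤     
│ 1 │ 2 │ 3 │ - │     
├───┼───┼───┼───┤     
│ 0 │ . │ = │ + │     
├───┼───┼───┼───┤     
│ C │ MC│ MR│ M+│     
└───┴───┴───┴───┘     
                      
                      
                      
                      
                      
                      


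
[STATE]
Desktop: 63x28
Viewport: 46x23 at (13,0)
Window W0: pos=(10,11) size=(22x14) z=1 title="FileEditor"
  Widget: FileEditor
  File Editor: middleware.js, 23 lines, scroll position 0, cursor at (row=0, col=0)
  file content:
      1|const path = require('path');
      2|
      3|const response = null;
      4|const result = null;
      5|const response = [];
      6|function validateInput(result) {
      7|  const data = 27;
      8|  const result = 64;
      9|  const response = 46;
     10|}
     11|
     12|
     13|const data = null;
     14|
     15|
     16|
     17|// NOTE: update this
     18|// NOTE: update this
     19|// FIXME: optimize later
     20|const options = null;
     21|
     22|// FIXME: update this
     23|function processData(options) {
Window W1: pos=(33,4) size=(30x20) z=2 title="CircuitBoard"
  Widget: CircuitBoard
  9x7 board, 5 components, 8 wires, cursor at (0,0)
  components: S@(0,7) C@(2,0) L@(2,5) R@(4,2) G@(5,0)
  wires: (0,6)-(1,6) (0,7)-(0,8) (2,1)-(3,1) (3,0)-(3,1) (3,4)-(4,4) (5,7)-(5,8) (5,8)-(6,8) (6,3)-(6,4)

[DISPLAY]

                                              
                                              
                                              
                                              
                    ┏━━━━━━━━━━━━━━━━━━━━━━━━━
                    ┃ CircuitBoard            
                    ┠─────────────────────────
                    ┃   0 1 2 3 4 5 6 7 8     
                    ┃0  [.]                   
                    ┃                         
                    ┃1                        
━━━━━━━━━━━━━━━━━━┓ ┃                         
ileEditor         ┃ ┃2   C   ·               L
──────────────────┨ ┃        │                
nst path = requir▲┃ ┃3   · ─ ·           ·    
                 █┃ ┃                    │    
nst response = nu░┃ ┃4           R       ·    
nst result = null░┃ ┃                         
nst response = []░┃ ┃5   G                    
nction validateIn░┃ ┃                         
const data = 27; ░┃ ┃6               · ─ ·    
const result = 64░┃ ┃Cursor: (0,0)            
const response = ░┃ ┃                         


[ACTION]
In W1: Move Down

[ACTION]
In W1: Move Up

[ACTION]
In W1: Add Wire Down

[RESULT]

                                              
                                              
                                              
                                              
                    ┏━━━━━━━━━━━━━━━━━━━━━━━━━
                    ┃ CircuitBoard            
                    ┠─────────────────────────
                    ┃   0 1 2 3 4 5 6 7 8     
                    ┃0  [.]                   
                    ┃    │                    
                    ┃1   ·                    
━━━━━━━━━━━━━━━━━━┓ ┃                         
ileEditor         ┃ ┃2   C   ·               L
──────────────────┨ ┃        │                
nst path = requir▲┃ ┃3   · ─ ·           ·    
                 █┃ ┃                    │    
nst response = nu░┃ ┃4           R       ·    
nst result = null░┃ ┃                         
nst response = []░┃ ┃5   G                    
nction validateIn░┃ ┃                         
const data = 27; ░┃ ┃6               · ─ ·    
const result = 64░┃ ┃Cursor: (0,0)            
const response = ░┃ ┃                         


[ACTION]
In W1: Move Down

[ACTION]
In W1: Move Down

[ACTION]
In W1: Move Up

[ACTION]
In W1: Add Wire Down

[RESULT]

                                              
                                              
                                              
                                              
                    ┏━━━━━━━━━━━━━━━━━━━━━━━━━
                    ┃ CircuitBoard            
                    ┠─────────────────────────
                    ┃   0 1 2 3 4 5 6 7 8     
                    ┃0   ·                    
                    ┃    │                    
                    ┃1  [.]                   
━━━━━━━━━━━━━━━━━━┓ ┃    │                    
ileEditor         ┃ ┃2   C   ·               L
──────────────────┨ ┃        │                
nst path = requir▲┃ ┃3   · ─ ·           ·    
                 █┃ ┃                    │    
nst response = nu░┃ ┃4           R       ·    
nst result = null░┃ ┃                         
nst response = []░┃ ┃5   G                    
nction validateIn░┃ ┃                         
const data = 27; ░┃ ┃6               · ─ ·    
const result = 64░┃ ┃Cursor: (1,0)            
const response = ░┃ ┃                         


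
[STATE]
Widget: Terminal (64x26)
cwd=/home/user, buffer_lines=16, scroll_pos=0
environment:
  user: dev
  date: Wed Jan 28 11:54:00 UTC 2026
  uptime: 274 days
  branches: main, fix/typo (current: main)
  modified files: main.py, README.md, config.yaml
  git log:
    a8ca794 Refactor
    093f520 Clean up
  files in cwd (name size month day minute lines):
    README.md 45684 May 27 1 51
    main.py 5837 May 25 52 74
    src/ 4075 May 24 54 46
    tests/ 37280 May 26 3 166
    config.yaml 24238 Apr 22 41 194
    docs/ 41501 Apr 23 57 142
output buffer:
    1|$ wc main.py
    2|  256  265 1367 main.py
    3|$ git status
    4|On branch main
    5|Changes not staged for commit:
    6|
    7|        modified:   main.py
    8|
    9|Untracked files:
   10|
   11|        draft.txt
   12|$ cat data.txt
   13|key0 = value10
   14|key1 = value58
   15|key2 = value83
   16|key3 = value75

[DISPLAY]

$ wc main.py                                                    
  256  265 1367 main.py                                         
$ git status                                                    
On branch main                                                  
Changes not staged for commit:                                  
                                                                
        modified:   main.py                                     
                                                                
Untracked files:                                                
                                                                
        draft.txt                                               
$ cat data.txt                                                  
key0 = value10                                                  
key1 = value58                                                  
key2 = value83                                                  
key3 = value75                                                  
$ █                                                             
                                                                
                                                                
                                                                
                                                                
                                                                
                                                                
                                                                
                                                                
                                                                


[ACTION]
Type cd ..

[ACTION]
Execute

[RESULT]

$ wc main.py                                                    
  256  265 1367 main.py                                         
$ git status                                                    
On branch main                                                  
Changes not staged for commit:                                  
                                                                
        modified:   main.py                                     
                                                                
Untracked files:                                                
                                                                
        draft.txt                                               
$ cat data.txt                                                  
key0 = value10                                                  
key1 = value58                                                  
key2 = value83                                                  
key3 = value75                                                  
$ cd ..                                                         
                                                                
$ █                                                             
                                                                
                                                                
                                                                
                                                                
                                                                
                                                                
                                                                


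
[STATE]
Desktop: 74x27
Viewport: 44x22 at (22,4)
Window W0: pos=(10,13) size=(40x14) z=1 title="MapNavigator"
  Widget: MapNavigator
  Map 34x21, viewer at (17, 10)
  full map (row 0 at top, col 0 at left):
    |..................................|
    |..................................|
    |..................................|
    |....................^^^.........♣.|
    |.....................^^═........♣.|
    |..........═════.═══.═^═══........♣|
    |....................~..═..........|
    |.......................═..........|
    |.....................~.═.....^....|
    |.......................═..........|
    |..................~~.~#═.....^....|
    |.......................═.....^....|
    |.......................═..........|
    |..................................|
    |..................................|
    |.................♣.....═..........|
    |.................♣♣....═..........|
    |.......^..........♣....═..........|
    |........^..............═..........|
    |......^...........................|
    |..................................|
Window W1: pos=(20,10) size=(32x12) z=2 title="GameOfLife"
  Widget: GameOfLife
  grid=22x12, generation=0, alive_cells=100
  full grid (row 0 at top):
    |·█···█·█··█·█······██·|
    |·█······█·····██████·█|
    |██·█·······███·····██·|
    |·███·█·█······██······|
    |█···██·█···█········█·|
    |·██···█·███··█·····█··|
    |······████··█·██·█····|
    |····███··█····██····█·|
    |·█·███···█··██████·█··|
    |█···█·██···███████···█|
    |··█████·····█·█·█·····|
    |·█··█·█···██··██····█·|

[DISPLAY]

                                            
                                            
                                            
                                            
                                            
                                            
━━━━━━━━━━━━━━━━━━━━━━━━━━━━━┓              
GameOfLife                   ┃              
─────────────────────────────┨              
en: 0                        ┃              
█·█·······███·····██·        ┃              
███·█·█······██······        ┃              
···██·█···█········█·        ┃              
██···█·███··█·····█··        ┃              
·····████··█·██·█····        ┃              
···███··█····██····█·        ┃              
█·███···█··██████·█··        ┃              
━━━━━━━━━━━━━━━━━━━━━━━━━━━━━┛              
..............═.....^....  ┃                
..............═..........  ┃                
.........................  ┃                
.........................  ┃                


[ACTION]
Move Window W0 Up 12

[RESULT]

.═════.═══.═^═══........♣  ┃                
...........~..═..........  ┃                
..............═..........  ┃                
............~.═.....^....  ┃                
..............═..........  ┃                
........@~~.~#═.....^....  ┃                
━━━━━━━━━━━━━━━━━━━━━━━━━━━━━┓              
GameOfLife                   ┃              
─────────────────────────────┨              
en: 0                        ┃              
█·█·······███·····██·        ┃              
███·█·█······██······        ┃              
···██·█···█········█·        ┃              
██···█·███··█·····█··        ┃              
·····████··█·██·█····        ┃              
···███··█····██····█·        ┃              
█·███···█··██████·█··        ┃              
━━━━━━━━━━━━━━━━━━━━━━━━━━━━━┛              
                                            
                                            
                                            
                                            


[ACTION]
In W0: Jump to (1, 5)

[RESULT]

       ....................┃                
       ....................┃                
       ....................┃                
       ....................┃                
       ....................┃                
       .@........═════.═══.┃                
━━━━━━━━━━━━━━━━━━━━━━━━━━━━━┓              
GameOfLife                   ┃              
─────────────────────────────┨              
en: 0                        ┃              
█·█·······███·····██·        ┃              
███·█·█······██······        ┃              
···██·█···█········█·        ┃              
██···█·███··█·····█··        ┃              
·····████··█·██·█····        ┃              
···███··█····██····█·        ┃              
█·███···█··██████·█··        ┃              
━━━━━━━━━━━━━━━━━━━━━━━━━━━━━┛              
                                            
                                            
                                            
                                            


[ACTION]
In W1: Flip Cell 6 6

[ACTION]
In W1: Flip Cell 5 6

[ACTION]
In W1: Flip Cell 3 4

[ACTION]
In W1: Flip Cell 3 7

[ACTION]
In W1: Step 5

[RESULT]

       ....................┃                
       ....................┃                
       ....................┃                
       ....................┃                
       ....................┃                
       .@........═════.═══.┃                
━━━━━━━━━━━━━━━━━━━━━━━━━━━━━┓              
GameOfLife                   ┃              
─────────────────────────────┨              
en: 5                        ┃              
····████··███········        ┃              
···█··██····█····█·█·        ┃              
···██····██·█········        ┃              
···█·████·███···█····        ┃              
··█··██······█···██··        ┃              
··█··██████·█·█··█···        ┃              
··███··█·█······█····        ┃              
━━━━━━━━━━━━━━━━━━━━━━━━━━━━━┛              
                                            
                                            
                                            
                                            


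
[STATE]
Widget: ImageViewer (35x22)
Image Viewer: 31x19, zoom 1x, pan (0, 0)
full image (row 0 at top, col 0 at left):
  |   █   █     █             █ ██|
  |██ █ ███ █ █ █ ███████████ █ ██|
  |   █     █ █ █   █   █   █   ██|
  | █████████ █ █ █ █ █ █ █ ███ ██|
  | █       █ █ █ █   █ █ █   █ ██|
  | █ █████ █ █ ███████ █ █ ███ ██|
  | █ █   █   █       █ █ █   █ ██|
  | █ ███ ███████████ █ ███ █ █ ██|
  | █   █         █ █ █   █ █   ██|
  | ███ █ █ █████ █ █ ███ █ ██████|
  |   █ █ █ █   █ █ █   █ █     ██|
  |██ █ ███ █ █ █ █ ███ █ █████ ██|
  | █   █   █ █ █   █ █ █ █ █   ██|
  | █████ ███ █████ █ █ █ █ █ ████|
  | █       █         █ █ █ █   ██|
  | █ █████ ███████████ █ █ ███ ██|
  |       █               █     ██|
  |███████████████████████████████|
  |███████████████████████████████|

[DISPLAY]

   █   █     █             █ ██    
██ █ ███ █ █ █ ███████████ █ ██    
   █     █ █ █   █   █   █   ██    
 █████████ █ █ █ █ █ █ █ ███ ██    
 █       █ █ █ █   █ █ █   █ ██    
 █ █████ █ █ ███████ █ █ ███ ██    
 █ █   █   █       █ █ █   █ ██    
 █ ███ ███████████ █ ███ █ █ ██    
 █   █         █ █ █   █ █   ██    
 ███ █ █ █████ █ █ ███ █ ██████    
   █ █ █ █   █ █ █   █ █     ██    
██ █ ███ █ █ █ █ ███ █ █████ ██    
 █   █   █ █ █   █ █ █ █ █   ██    
 █████ ███ █████ █ █ █ █ █ ████    
 █       █         █ █ █ █   ██    
 █ █████ ███████████ █ █ ███ ██    
       █               █     ██    
███████████████████████████████    
███████████████████████████████    
                                   
                                   
                                   


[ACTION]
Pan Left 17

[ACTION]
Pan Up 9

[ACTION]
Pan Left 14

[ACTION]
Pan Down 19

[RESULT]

                                   
                                   
                                   
                                   
                                   
                                   
                                   
                                   
                                   
                                   
                                   
                                   
                                   
                                   
                                   
                                   
                                   
                                   
                                   
                                   
                                   
                                   
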